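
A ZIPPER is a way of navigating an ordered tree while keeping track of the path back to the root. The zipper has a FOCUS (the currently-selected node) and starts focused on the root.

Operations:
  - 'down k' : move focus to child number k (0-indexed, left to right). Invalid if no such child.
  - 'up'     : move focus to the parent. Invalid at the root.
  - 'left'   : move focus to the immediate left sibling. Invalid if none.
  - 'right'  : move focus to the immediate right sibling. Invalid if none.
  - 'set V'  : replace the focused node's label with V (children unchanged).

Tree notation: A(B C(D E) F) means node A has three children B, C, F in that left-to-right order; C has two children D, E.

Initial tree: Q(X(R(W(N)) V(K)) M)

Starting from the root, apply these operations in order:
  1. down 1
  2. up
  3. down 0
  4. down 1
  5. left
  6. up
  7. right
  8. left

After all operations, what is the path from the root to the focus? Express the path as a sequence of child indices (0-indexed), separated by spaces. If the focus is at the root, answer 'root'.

Step 1 (down 1): focus=M path=1 depth=1 children=[] left=['X'] right=[] parent=Q
Step 2 (up): focus=Q path=root depth=0 children=['X', 'M'] (at root)
Step 3 (down 0): focus=X path=0 depth=1 children=['R', 'V'] left=[] right=['M'] parent=Q
Step 4 (down 1): focus=V path=0/1 depth=2 children=['K'] left=['R'] right=[] parent=X
Step 5 (left): focus=R path=0/0 depth=2 children=['W'] left=[] right=['V'] parent=X
Step 6 (up): focus=X path=0 depth=1 children=['R', 'V'] left=[] right=['M'] parent=Q
Step 7 (right): focus=M path=1 depth=1 children=[] left=['X'] right=[] parent=Q
Step 8 (left): focus=X path=0 depth=1 children=['R', 'V'] left=[] right=['M'] parent=Q

Answer: 0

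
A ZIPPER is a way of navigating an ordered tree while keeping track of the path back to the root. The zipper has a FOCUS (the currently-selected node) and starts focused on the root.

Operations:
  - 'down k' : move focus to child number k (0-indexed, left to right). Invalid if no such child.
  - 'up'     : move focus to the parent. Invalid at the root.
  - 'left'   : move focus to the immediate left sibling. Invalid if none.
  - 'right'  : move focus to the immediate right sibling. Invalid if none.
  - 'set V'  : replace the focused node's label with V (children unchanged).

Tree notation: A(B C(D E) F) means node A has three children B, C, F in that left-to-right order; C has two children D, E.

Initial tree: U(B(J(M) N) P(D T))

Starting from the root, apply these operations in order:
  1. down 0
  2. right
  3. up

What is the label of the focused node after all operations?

Answer: U

Derivation:
Step 1 (down 0): focus=B path=0 depth=1 children=['J', 'N'] left=[] right=['P'] parent=U
Step 2 (right): focus=P path=1 depth=1 children=['D', 'T'] left=['B'] right=[] parent=U
Step 3 (up): focus=U path=root depth=0 children=['B', 'P'] (at root)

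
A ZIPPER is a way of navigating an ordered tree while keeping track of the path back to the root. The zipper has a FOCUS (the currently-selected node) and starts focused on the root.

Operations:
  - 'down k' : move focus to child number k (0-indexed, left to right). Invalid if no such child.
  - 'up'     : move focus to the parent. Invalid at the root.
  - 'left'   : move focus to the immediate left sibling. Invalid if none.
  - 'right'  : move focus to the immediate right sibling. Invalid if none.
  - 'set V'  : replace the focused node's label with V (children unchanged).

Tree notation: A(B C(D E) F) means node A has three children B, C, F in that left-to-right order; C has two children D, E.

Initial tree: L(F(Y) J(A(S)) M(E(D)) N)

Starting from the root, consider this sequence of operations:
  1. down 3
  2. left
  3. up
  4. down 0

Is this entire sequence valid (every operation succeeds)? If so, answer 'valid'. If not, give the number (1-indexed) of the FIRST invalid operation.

Answer: valid

Derivation:
Step 1 (down 3): focus=N path=3 depth=1 children=[] left=['F', 'J', 'M'] right=[] parent=L
Step 2 (left): focus=M path=2 depth=1 children=['E'] left=['F', 'J'] right=['N'] parent=L
Step 3 (up): focus=L path=root depth=0 children=['F', 'J', 'M', 'N'] (at root)
Step 4 (down 0): focus=F path=0 depth=1 children=['Y'] left=[] right=['J', 'M', 'N'] parent=L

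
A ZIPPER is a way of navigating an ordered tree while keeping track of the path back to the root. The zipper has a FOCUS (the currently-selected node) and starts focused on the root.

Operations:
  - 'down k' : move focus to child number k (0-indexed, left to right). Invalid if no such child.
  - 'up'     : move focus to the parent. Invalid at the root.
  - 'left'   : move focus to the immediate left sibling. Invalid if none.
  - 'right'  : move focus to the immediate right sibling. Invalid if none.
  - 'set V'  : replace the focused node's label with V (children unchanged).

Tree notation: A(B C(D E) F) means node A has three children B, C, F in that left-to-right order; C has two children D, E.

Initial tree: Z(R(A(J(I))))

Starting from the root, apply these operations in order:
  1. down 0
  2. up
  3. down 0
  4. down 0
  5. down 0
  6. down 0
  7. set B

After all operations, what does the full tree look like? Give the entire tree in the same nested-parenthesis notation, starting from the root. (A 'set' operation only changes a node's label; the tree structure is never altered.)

Step 1 (down 0): focus=R path=0 depth=1 children=['A'] left=[] right=[] parent=Z
Step 2 (up): focus=Z path=root depth=0 children=['R'] (at root)
Step 3 (down 0): focus=R path=0 depth=1 children=['A'] left=[] right=[] parent=Z
Step 4 (down 0): focus=A path=0/0 depth=2 children=['J'] left=[] right=[] parent=R
Step 5 (down 0): focus=J path=0/0/0 depth=3 children=['I'] left=[] right=[] parent=A
Step 6 (down 0): focus=I path=0/0/0/0 depth=4 children=[] left=[] right=[] parent=J
Step 7 (set B): focus=B path=0/0/0/0 depth=4 children=[] left=[] right=[] parent=J

Answer: Z(R(A(J(B))))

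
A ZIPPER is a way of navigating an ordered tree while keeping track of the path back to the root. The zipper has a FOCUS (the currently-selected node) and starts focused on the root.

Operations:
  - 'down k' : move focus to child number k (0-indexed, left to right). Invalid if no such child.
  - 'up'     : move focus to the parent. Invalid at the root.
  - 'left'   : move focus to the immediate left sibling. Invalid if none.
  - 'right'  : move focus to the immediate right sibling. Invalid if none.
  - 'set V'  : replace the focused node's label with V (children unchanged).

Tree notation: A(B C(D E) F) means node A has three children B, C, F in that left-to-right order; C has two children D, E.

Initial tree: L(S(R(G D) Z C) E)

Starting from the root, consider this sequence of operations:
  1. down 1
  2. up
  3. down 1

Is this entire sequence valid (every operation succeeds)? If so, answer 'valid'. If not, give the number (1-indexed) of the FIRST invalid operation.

Step 1 (down 1): focus=E path=1 depth=1 children=[] left=['S'] right=[] parent=L
Step 2 (up): focus=L path=root depth=0 children=['S', 'E'] (at root)
Step 3 (down 1): focus=E path=1 depth=1 children=[] left=['S'] right=[] parent=L

Answer: valid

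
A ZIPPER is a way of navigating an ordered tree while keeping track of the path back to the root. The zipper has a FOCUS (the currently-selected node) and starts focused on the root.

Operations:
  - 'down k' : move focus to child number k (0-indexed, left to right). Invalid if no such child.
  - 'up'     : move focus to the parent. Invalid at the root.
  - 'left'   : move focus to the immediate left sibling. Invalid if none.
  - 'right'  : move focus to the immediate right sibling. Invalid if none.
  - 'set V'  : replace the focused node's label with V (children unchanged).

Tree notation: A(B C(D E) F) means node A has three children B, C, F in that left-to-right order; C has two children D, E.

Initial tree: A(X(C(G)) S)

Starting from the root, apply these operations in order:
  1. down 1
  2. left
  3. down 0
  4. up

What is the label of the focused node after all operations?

Answer: X

Derivation:
Step 1 (down 1): focus=S path=1 depth=1 children=[] left=['X'] right=[] parent=A
Step 2 (left): focus=X path=0 depth=1 children=['C'] left=[] right=['S'] parent=A
Step 3 (down 0): focus=C path=0/0 depth=2 children=['G'] left=[] right=[] parent=X
Step 4 (up): focus=X path=0 depth=1 children=['C'] left=[] right=['S'] parent=A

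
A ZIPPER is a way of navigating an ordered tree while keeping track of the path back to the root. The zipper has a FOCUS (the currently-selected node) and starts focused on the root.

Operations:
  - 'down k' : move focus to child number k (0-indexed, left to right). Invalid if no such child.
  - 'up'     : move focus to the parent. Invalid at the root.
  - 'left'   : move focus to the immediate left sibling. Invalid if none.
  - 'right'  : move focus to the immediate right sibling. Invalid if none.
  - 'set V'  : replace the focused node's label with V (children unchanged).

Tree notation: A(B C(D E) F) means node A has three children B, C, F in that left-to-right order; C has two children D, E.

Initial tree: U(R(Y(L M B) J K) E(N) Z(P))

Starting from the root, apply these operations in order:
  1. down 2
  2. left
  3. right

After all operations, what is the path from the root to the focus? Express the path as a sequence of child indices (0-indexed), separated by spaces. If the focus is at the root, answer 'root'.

Answer: 2

Derivation:
Step 1 (down 2): focus=Z path=2 depth=1 children=['P'] left=['R', 'E'] right=[] parent=U
Step 2 (left): focus=E path=1 depth=1 children=['N'] left=['R'] right=['Z'] parent=U
Step 3 (right): focus=Z path=2 depth=1 children=['P'] left=['R', 'E'] right=[] parent=U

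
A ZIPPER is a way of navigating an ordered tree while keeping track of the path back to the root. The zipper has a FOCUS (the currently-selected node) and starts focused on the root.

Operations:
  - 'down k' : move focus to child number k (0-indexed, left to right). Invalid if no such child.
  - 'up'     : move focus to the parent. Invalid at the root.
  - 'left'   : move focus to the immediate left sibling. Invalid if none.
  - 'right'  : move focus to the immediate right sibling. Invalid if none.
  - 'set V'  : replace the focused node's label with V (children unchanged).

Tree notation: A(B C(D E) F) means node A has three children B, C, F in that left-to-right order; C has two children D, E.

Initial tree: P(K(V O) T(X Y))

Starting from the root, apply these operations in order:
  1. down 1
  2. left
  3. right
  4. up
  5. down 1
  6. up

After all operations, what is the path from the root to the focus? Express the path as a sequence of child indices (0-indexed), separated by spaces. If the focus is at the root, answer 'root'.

Step 1 (down 1): focus=T path=1 depth=1 children=['X', 'Y'] left=['K'] right=[] parent=P
Step 2 (left): focus=K path=0 depth=1 children=['V', 'O'] left=[] right=['T'] parent=P
Step 3 (right): focus=T path=1 depth=1 children=['X', 'Y'] left=['K'] right=[] parent=P
Step 4 (up): focus=P path=root depth=0 children=['K', 'T'] (at root)
Step 5 (down 1): focus=T path=1 depth=1 children=['X', 'Y'] left=['K'] right=[] parent=P
Step 6 (up): focus=P path=root depth=0 children=['K', 'T'] (at root)

Answer: root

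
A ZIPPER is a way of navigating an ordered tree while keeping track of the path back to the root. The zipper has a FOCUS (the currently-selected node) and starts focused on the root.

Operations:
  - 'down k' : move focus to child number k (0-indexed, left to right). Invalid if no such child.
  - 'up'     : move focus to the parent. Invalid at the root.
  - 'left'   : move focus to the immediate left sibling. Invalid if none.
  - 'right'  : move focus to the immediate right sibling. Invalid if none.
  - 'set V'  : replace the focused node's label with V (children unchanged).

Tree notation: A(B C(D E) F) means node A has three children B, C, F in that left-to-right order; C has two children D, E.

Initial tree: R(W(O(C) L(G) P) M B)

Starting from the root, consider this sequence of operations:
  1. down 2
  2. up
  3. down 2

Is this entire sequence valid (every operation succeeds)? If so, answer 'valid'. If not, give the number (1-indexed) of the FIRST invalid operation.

Step 1 (down 2): focus=B path=2 depth=1 children=[] left=['W', 'M'] right=[] parent=R
Step 2 (up): focus=R path=root depth=0 children=['W', 'M', 'B'] (at root)
Step 3 (down 2): focus=B path=2 depth=1 children=[] left=['W', 'M'] right=[] parent=R

Answer: valid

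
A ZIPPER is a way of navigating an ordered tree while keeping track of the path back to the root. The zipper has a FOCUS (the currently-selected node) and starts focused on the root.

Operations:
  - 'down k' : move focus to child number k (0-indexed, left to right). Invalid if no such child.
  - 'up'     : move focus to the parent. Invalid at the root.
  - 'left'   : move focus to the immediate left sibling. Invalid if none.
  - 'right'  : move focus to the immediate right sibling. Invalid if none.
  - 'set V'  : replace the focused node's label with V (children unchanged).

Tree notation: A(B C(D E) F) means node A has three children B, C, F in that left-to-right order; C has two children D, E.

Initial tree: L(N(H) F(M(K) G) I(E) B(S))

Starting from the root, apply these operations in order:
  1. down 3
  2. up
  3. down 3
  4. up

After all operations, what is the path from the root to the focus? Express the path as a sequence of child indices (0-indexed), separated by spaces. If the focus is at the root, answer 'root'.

Step 1 (down 3): focus=B path=3 depth=1 children=['S'] left=['N', 'F', 'I'] right=[] parent=L
Step 2 (up): focus=L path=root depth=0 children=['N', 'F', 'I', 'B'] (at root)
Step 3 (down 3): focus=B path=3 depth=1 children=['S'] left=['N', 'F', 'I'] right=[] parent=L
Step 4 (up): focus=L path=root depth=0 children=['N', 'F', 'I', 'B'] (at root)

Answer: root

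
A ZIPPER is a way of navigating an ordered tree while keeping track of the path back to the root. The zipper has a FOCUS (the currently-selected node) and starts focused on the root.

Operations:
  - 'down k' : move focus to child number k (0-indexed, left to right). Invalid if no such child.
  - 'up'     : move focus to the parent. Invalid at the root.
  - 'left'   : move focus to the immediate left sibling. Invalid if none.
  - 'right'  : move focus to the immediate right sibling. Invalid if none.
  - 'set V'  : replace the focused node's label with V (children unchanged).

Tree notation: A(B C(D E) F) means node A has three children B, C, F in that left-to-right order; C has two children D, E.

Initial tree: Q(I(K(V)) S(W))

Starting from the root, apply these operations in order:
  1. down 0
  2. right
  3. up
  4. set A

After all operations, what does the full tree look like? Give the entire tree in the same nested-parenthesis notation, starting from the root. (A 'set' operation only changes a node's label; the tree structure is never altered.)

Answer: A(I(K(V)) S(W))

Derivation:
Step 1 (down 0): focus=I path=0 depth=1 children=['K'] left=[] right=['S'] parent=Q
Step 2 (right): focus=S path=1 depth=1 children=['W'] left=['I'] right=[] parent=Q
Step 3 (up): focus=Q path=root depth=0 children=['I', 'S'] (at root)
Step 4 (set A): focus=A path=root depth=0 children=['I', 'S'] (at root)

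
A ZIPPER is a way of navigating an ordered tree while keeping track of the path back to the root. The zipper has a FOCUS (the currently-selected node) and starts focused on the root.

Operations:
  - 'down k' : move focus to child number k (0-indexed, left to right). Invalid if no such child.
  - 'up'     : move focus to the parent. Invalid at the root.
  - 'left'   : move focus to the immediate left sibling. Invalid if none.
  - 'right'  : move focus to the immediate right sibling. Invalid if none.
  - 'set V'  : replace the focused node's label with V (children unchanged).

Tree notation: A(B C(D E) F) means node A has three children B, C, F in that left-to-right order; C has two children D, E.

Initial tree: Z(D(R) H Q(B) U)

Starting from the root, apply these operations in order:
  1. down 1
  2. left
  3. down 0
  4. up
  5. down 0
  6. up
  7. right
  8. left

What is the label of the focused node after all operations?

Answer: D

Derivation:
Step 1 (down 1): focus=H path=1 depth=1 children=[] left=['D'] right=['Q', 'U'] parent=Z
Step 2 (left): focus=D path=0 depth=1 children=['R'] left=[] right=['H', 'Q', 'U'] parent=Z
Step 3 (down 0): focus=R path=0/0 depth=2 children=[] left=[] right=[] parent=D
Step 4 (up): focus=D path=0 depth=1 children=['R'] left=[] right=['H', 'Q', 'U'] parent=Z
Step 5 (down 0): focus=R path=0/0 depth=2 children=[] left=[] right=[] parent=D
Step 6 (up): focus=D path=0 depth=1 children=['R'] left=[] right=['H', 'Q', 'U'] parent=Z
Step 7 (right): focus=H path=1 depth=1 children=[] left=['D'] right=['Q', 'U'] parent=Z
Step 8 (left): focus=D path=0 depth=1 children=['R'] left=[] right=['H', 'Q', 'U'] parent=Z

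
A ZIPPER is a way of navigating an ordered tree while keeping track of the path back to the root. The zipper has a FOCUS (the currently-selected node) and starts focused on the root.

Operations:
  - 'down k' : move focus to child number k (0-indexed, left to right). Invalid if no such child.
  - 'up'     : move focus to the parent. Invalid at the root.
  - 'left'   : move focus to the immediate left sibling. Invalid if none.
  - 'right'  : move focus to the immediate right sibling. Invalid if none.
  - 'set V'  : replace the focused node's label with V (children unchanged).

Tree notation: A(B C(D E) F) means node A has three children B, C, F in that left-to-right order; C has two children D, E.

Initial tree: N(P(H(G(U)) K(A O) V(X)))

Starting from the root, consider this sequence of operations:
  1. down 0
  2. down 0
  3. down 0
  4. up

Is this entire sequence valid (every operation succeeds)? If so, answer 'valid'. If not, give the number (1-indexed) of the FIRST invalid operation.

Answer: valid

Derivation:
Step 1 (down 0): focus=P path=0 depth=1 children=['H', 'K', 'V'] left=[] right=[] parent=N
Step 2 (down 0): focus=H path=0/0 depth=2 children=['G'] left=[] right=['K', 'V'] parent=P
Step 3 (down 0): focus=G path=0/0/0 depth=3 children=['U'] left=[] right=[] parent=H
Step 4 (up): focus=H path=0/0 depth=2 children=['G'] left=[] right=['K', 'V'] parent=P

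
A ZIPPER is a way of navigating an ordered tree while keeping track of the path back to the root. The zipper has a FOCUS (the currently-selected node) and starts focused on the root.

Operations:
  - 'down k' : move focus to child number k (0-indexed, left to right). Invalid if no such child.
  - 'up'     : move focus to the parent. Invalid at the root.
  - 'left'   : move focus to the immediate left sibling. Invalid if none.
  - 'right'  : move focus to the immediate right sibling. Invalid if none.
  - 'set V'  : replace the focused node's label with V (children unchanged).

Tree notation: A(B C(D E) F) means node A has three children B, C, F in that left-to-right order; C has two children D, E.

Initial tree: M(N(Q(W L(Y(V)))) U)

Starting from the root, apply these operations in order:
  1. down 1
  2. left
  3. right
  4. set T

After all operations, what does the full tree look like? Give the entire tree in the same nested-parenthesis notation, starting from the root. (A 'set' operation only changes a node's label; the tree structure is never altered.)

Step 1 (down 1): focus=U path=1 depth=1 children=[] left=['N'] right=[] parent=M
Step 2 (left): focus=N path=0 depth=1 children=['Q'] left=[] right=['U'] parent=M
Step 3 (right): focus=U path=1 depth=1 children=[] left=['N'] right=[] parent=M
Step 4 (set T): focus=T path=1 depth=1 children=[] left=['N'] right=[] parent=M

Answer: M(N(Q(W L(Y(V)))) T)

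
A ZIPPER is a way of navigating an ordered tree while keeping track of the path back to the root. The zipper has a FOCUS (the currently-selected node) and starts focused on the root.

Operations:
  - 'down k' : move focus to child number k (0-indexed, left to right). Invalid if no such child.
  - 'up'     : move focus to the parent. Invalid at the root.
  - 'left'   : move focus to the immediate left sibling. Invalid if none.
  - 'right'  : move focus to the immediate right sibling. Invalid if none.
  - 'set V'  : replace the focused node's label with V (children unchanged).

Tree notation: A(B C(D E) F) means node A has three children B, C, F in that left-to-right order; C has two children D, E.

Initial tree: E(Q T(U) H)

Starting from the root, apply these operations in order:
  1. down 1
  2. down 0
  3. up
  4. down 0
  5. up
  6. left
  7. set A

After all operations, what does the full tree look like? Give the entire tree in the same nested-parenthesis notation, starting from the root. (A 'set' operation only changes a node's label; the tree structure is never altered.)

Step 1 (down 1): focus=T path=1 depth=1 children=['U'] left=['Q'] right=['H'] parent=E
Step 2 (down 0): focus=U path=1/0 depth=2 children=[] left=[] right=[] parent=T
Step 3 (up): focus=T path=1 depth=1 children=['U'] left=['Q'] right=['H'] parent=E
Step 4 (down 0): focus=U path=1/0 depth=2 children=[] left=[] right=[] parent=T
Step 5 (up): focus=T path=1 depth=1 children=['U'] left=['Q'] right=['H'] parent=E
Step 6 (left): focus=Q path=0 depth=1 children=[] left=[] right=['T', 'H'] parent=E
Step 7 (set A): focus=A path=0 depth=1 children=[] left=[] right=['T', 'H'] parent=E

Answer: E(A T(U) H)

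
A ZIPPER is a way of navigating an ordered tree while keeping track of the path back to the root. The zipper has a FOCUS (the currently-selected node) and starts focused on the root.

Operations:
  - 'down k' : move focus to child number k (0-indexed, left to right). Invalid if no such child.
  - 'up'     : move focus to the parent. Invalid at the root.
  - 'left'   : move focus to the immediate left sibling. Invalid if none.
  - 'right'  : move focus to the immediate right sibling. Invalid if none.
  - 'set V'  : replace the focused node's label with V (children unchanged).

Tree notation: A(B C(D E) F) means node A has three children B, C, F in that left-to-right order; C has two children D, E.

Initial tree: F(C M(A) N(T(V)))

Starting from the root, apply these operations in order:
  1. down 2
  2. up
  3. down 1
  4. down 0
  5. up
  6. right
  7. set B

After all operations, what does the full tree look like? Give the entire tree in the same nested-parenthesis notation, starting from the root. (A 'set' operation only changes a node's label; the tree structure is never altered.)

Step 1 (down 2): focus=N path=2 depth=1 children=['T'] left=['C', 'M'] right=[] parent=F
Step 2 (up): focus=F path=root depth=0 children=['C', 'M', 'N'] (at root)
Step 3 (down 1): focus=M path=1 depth=1 children=['A'] left=['C'] right=['N'] parent=F
Step 4 (down 0): focus=A path=1/0 depth=2 children=[] left=[] right=[] parent=M
Step 5 (up): focus=M path=1 depth=1 children=['A'] left=['C'] right=['N'] parent=F
Step 6 (right): focus=N path=2 depth=1 children=['T'] left=['C', 'M'] right=[] parent=F
Step 7 (set B): focus=B path=2 depth=1 children=['T'] left=['C', 'M'] right=[] parent=F

Answer: F(C M(A) B(T(V)))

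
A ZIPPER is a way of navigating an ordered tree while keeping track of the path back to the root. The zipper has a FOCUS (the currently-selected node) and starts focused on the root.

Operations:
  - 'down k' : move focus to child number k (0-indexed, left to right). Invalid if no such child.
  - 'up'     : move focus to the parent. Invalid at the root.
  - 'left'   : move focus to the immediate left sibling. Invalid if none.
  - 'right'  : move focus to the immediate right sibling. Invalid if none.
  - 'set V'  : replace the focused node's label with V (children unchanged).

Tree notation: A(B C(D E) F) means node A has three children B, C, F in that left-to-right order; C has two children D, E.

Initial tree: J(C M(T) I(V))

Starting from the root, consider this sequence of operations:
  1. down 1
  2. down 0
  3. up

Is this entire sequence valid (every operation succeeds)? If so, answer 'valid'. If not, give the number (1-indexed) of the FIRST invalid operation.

Step 1 (down 1): focus=M path=1 depth=1 children=['T'] left=['C'] right=['I'] parent=J
Step 2 (down 0): focus=T path=1/0 depth=2 children=[] left=[] right=[] parent=M
Step 3 (up): focus=M path=1 depth=1 children=['T'] left=['C'] right=['I'] parent=J

Answer: valid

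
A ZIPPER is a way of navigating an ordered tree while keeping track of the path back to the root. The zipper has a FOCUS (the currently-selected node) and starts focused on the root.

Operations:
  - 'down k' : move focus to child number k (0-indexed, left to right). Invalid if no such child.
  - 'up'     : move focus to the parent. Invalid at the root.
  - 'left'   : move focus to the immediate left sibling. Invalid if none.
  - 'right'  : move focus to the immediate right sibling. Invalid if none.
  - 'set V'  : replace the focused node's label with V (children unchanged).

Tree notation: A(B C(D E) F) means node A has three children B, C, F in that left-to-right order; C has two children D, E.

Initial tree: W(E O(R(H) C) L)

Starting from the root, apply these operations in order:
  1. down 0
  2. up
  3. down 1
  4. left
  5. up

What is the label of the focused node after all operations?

Answer: W

Derivation:
Step 1 (down 0): focus=E path=0 depth=1 children=[] left=[] right=['O', 'L'] parent=W
Step 2 (up): focus=W path=root depth=0 children=['E', 'O', 'L'] (at root)
Step 3 (down 1): focus=O path=1 depth=1 children=['R', 'C'] left=['E'] right=['L'] parent=W
Step 4 (left): focus=E path=0 depth=1 children=[] left=[] right=['O', 'L'] parent=W
Step 5 (up): focus=W path=root depth=0 children=['E', 'O', 'L'] (at root)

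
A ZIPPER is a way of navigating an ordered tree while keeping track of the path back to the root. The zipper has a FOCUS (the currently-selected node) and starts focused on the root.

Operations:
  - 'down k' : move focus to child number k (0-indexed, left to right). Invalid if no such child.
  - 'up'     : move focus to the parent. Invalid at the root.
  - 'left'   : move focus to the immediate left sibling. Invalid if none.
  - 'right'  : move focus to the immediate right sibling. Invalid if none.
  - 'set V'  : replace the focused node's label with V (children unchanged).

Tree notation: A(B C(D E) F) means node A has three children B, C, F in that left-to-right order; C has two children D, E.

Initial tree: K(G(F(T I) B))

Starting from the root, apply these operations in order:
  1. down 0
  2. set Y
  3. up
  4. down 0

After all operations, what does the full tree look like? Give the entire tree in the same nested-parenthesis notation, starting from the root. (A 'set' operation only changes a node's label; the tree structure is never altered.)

Answer: K(Y(F(T I) B))

Derivation:
Step 1 (down 0): focus=G path=0 depth=1 children=['F', 'B'] left=[] right=[] parent=K
Step 2 (set Y): focus=Y path=0 depth=1 children=['F', 'B'] left=[] right=[] parent=K
Step 3 (up): focus=K path=root depth=0 children=['Y'] (at root)
Step 4 (down 0): focus=Y path=0 depth=1 children=['F', 'B'] left=[] right=[] parent=K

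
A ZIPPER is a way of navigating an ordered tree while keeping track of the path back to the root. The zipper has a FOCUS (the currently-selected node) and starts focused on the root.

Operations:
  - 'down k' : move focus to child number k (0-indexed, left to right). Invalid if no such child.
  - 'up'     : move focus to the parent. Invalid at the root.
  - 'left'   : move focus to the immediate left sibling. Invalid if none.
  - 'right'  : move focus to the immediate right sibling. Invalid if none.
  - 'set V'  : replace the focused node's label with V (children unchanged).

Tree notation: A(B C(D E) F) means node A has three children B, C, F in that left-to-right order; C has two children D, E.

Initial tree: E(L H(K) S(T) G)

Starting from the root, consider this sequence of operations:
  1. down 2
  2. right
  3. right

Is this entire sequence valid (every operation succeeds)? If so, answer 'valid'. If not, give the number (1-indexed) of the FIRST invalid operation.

Answer: 3

Derivation:
Step 1 (down 2): focus=S path=2 depth=1 children=['T'] left=['L', 'H'] right=['G'] parent=E
Step 2 (right): focus=G path=3 depth=1 children=[] left=['L', 'H', 'S'] right=[] parent=E
Step 3 (right): INVALID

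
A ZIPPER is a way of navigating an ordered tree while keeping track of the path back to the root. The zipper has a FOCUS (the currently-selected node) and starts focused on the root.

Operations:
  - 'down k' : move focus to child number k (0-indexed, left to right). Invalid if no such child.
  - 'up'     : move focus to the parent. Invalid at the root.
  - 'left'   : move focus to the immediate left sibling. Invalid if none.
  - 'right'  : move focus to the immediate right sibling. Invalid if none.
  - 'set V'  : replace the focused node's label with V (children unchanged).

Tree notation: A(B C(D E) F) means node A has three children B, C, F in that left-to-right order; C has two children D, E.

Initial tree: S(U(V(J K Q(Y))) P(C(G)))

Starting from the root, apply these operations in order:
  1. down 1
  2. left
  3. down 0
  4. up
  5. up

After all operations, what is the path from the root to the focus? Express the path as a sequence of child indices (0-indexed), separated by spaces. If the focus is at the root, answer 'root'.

Answer: root

Derivation:
Step 1 (down 1): focus=P path=1 depth=1 children=['C'] left=['U'] right=[] parent=S
Step 2 (left): focus=U path=0 depth=1 children=['V'] left=[] right=['P'] parent=S
Step 3 (down 0): focus=V path=0/0 depth=2 children=['J', 'K', 'Q'] left=[] right=[] parent=U
Step 4 (up): focus=U path=0 depth=1 children=['V'] left=[] right=['P'] parent=S
Step 5 (up): focus=S path=root depth=0 children=['U', 'P'] (at root)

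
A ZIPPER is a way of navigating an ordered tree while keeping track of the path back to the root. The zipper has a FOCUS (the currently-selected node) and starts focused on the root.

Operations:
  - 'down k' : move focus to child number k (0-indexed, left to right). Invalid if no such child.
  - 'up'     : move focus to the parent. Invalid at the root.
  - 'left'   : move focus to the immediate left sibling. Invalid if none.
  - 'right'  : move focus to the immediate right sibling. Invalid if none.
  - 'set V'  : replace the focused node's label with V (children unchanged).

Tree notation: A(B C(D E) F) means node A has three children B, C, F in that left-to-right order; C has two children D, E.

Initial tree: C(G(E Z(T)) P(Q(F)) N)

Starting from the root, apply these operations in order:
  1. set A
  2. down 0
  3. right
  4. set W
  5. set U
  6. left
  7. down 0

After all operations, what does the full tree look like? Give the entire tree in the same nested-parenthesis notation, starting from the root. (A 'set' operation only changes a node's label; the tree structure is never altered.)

Step 1 (set A): focus=A path=root depth=0 children=['G', 'P', 'N'] (at root)
Step 2 (down 0): focus=G path=0 depth=1 children=['E', 'Z'] left=[] right=['P', 'N'] parent=A
Step 3 (right): focus=P path=1 depth=1 children=['Q'] left=['G'] right=['N'] parent=A
Step 4 (set W): focus=W path=1 depth=1 children=['Q'] left=['G'] right=['N'] parent=A
Step 5 (set U): focus=U path=1 depth=1 children=['Q'] left=['G'] right=['N'] parent=A
Step 6 (left): focus=G path=0 depth=1 children=['E', 'Z'] left=[] right=['U', 'N'] parent=A
Step 7 (down 0): focus=E path=0/0 depth=2 children=[] left=[] right=['Z'] parent=G

Answer: A(G(E Z(T)) U(Q(F)) N)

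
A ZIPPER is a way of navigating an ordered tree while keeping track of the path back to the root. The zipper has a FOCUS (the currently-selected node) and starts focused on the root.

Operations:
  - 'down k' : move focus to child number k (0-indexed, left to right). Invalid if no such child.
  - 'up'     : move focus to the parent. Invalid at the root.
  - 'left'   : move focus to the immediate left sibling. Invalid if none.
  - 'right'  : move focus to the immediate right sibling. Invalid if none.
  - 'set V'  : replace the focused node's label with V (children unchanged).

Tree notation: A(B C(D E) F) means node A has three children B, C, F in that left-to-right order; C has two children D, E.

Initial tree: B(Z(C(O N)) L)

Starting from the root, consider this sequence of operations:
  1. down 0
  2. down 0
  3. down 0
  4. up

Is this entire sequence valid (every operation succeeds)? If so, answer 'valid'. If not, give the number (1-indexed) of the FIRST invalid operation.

Step 1 (down 0): focus=Z path=0 depth=1 children=['C'] left=[] right=['L'] parent=B
Step 2 (down 0): focus=C path=0/0 depth=2 children=['O', 'N'] left=[] right=[] parent=Z
Step 3 (down 0): focus=O path=0/0/0 depth=3 children=[] left=[] right=['N'] parent=C
Step 4 (up): focus=C path=0/0 depth=2 children=['O', 'N'] left=[] right=[] parent=Z

Answer: valid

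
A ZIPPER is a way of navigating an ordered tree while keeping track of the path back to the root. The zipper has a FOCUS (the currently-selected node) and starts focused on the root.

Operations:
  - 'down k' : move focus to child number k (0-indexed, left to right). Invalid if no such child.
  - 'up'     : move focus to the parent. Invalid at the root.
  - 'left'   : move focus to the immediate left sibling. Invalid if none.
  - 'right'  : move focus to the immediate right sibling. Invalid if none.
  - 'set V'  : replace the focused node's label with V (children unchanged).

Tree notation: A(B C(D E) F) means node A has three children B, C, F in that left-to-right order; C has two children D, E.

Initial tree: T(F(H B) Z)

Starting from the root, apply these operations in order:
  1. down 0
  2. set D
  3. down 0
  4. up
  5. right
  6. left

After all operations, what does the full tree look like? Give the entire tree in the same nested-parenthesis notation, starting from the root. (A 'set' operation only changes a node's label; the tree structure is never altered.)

Answer: T(D(H B) Z)

Derivation:
Step 1 (down 0): focus=F path=0 depth=1 children=['H', 'B'] left=[] right=['Z'] parent=T
Step 2 (set D): focus=D path=0 depth=1 children=['H', 'B'] left=[] right=['Z'] parent=T
Step 3 (down 0): focus=H path=0/0 depth=2 children=[] left=[] right=['B'] parent=D
Step 4 (up): focus=D path=0 depth=1 children=['H', 'B'] left=[] right=['Z'] parent=T
Step 5 (right): focus=Z path=1 depth=1 children=[] left=['D'] right=[] parent=T
Step 6 (left): focus=D path=0 depth=1 children=['H', 'B'] left=[] right=['Z'] parent=T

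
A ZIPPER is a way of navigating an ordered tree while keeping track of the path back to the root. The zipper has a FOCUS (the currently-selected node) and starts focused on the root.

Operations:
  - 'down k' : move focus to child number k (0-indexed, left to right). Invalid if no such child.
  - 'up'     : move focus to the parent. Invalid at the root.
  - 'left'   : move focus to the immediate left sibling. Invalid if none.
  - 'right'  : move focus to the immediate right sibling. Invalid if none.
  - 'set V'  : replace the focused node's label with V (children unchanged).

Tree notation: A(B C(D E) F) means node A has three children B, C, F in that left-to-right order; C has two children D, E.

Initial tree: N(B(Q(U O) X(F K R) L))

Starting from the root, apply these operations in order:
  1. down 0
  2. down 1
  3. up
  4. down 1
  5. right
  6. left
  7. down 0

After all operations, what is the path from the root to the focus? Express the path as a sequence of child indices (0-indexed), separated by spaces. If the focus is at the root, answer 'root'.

Answer: 0 1 0

Derivation:
Step 1 (down 0): focus=B path=0 depth=1 children=['Q', 'X', 'L'] left=[] right=[] parent=N
Step 2 (down 1): focus=X path=0/1 depth=2 children=['F', 'K', 'R'] left=['Q'] right=['L'] parent=B
Step 3 (up): focus=B path=0 depth=1 children=['Q', 'X', 'L'] left=[] right=[] parent=N
Step 4 (down 1): focus=X path=0/1 depth=2 children=['F', 'K', 'R'] left=['Q'] right=['L'] parent=B
Step 5 (right): focus=L path=0/2 depth=2 children=[] left=['Q', 'X'] right=[] parent=B
Step 6 (left): focus=X path=0/1 depth=2 children=['F', 'K', 'R'] left=['Q'] right=['L'] parent=B
Step 7 (down 0): focus=F path=0/1/0 depth=3 children=[] left=[] right=['K', 'R'] parent=X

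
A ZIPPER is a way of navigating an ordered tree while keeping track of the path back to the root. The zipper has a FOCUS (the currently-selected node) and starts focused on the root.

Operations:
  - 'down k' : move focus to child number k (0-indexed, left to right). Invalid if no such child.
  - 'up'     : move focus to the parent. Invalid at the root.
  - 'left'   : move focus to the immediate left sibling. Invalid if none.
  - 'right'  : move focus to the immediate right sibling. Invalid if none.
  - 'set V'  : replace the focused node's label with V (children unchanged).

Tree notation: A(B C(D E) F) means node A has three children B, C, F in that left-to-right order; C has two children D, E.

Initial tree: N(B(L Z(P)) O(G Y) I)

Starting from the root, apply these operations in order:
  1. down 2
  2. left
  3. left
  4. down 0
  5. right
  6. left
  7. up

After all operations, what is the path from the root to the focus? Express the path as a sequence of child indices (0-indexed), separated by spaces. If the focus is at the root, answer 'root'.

Step 1 (down 2): focus=I path=2 depth=1 children=[] left=['B', 'O'] right=[] parent=N
Step 2 (left): focus=O path=1 depth=1 children=['G', 'Y'] left=['B'] right=['I'] parent=N
Step 3 (left): focus=B path=0 depth=1 children=['L', 'Z'] left=[] right=['O', 'I'] parent=N
Step 4 (down 0): focus=L path=0/0 depth=2 children=[] left=[] right=['Z'] parent=B
Step 5 (right): focus=Z path=0/1 depth=2 children=['P'] left=['L'] right=[] parent=B
Step 6 (left): focus=L path=0/0 depth=2 children=[] left=[] right=['Z'] parent=B
Step 7 (up): focus=B path=0 depth=1 children=['L', 'Z'] left=[] right=['O', 'I'] parent=N

Answer: 0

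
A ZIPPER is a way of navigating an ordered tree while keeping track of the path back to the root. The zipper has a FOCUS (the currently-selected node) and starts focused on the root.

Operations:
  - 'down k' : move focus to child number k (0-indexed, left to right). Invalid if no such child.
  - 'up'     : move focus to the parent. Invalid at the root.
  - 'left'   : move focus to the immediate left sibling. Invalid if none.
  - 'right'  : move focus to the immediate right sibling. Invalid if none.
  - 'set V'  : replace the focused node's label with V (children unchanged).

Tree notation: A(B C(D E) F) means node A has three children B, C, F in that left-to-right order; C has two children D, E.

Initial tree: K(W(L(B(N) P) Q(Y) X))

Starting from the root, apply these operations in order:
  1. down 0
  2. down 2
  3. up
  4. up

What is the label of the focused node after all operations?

Answer: K

Derivation:
Step 1 (down 0): focus=W path=0 depth=1 children=['L', 'Q', 'X'] left=[] right=[] parent=K
Step 2 (down 2): focus=X path=0/2 depth=2 children=[] left=['L', 'Q'] right=[] parent=W
Step 3 (up): focus=W path=0 depth=1 children=['L', 'Q', 'X'] left=[] right=[] parent=K
Step 4 (up): focus=K path=root depth=0 children=['W'] (at root)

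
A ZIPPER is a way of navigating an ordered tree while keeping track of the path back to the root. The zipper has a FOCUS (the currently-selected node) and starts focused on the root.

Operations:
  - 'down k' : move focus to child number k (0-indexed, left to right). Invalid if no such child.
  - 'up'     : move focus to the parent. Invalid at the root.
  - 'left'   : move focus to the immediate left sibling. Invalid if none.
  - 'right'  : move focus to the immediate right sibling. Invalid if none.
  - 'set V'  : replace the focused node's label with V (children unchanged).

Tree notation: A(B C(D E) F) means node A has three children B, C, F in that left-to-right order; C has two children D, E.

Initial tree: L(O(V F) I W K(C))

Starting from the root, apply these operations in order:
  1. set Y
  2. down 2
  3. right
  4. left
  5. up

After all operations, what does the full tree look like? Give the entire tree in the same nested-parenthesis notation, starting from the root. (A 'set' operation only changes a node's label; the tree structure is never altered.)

Answer: Y(O(V F) I W K(C))

Derivation:
Step 1 (set Y): focus=Y path=root depth=0 children=['O', 'I', 'W', 'K'] (at root)
Step 2 (down 2): focus=W path=2 depth=1 children=[] left=['O', 'I'] right=['K'] parent=Y
Step 3 (right): focus=K path=3 depth=1 children=['C'] left=['O', 'I', 'W'] right=[] parent=Y
Step 4 (left): focus=W path=2 depth=1 children=[] left=['O', 'I'] right=['K'] parent=Y
Step 5 (up): focus=Y path=root depth=0 children=['O', 'I', 'W', 'K'] (at root)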